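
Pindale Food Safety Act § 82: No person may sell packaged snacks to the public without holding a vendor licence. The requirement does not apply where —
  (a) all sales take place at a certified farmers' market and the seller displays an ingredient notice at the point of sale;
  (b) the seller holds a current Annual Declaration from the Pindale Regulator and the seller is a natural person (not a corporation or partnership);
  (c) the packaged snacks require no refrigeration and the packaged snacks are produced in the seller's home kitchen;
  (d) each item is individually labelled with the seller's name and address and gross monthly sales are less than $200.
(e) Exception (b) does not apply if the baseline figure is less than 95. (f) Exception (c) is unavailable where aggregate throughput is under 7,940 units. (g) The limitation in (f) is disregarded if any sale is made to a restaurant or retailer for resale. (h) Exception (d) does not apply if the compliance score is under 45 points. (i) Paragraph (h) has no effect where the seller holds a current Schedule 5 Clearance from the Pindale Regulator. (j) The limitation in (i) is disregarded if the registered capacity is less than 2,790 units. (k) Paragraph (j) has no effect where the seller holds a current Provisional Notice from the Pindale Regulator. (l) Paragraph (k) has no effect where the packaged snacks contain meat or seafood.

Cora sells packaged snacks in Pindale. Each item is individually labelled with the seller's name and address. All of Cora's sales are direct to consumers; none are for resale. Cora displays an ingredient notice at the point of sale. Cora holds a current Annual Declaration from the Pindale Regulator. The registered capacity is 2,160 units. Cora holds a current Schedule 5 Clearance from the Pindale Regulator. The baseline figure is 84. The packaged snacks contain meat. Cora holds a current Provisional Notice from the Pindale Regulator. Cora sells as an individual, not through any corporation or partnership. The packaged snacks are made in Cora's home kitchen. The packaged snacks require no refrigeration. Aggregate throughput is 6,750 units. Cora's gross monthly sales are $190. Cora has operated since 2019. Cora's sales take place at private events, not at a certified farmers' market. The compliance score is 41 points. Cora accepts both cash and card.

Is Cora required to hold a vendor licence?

Exception (a) requires that all sales take place at a certified farmers' market; but sales are at private events, not a certified farmers' market, so (a) is unavailable.
Exception (b) is satisfied on its face — a current Annual Declaration is held; the seller is a natural person. But: (e) is engaged — the baseline figure is 84, less than the 95 limit. Exception (b) does not apply.
Exception (c)'s conditions are all satisfied: the packaged snacks are shelf-stable; the packaged snacks are home-kitchen produced. But applying paragraphs (f)–(g): (f) operates against (c): aggregate throughput is 6,750 units, under the 7,940 units limit. (g), which would lift (f), is not triggered — no sales are for resale. Exception (c) does not apply.
All of (d)'s requirements are met (items are individually labelled; gross monthly sales are $190, less than the $200 limit). Turning to paragraphs (h)–(l): (h) operates against (d): the compliance score is 41 points, under the 45 points limit. (i) would limit (h) — a current Schedule 5 Clearance is held — but (j) sets (i) aside: (j) operates against (i): the registered capacity is 2,160 units, less than the 2,790 units limit. (k) is engaged (a current Provisional Notice is held), but is set aside by (l): (l) is triggered — the packaged snacks contain meat. (d) is therefore removed.
Every exception is unavailable, so the rule governs.

Yes — Cora must hold a vendor licence.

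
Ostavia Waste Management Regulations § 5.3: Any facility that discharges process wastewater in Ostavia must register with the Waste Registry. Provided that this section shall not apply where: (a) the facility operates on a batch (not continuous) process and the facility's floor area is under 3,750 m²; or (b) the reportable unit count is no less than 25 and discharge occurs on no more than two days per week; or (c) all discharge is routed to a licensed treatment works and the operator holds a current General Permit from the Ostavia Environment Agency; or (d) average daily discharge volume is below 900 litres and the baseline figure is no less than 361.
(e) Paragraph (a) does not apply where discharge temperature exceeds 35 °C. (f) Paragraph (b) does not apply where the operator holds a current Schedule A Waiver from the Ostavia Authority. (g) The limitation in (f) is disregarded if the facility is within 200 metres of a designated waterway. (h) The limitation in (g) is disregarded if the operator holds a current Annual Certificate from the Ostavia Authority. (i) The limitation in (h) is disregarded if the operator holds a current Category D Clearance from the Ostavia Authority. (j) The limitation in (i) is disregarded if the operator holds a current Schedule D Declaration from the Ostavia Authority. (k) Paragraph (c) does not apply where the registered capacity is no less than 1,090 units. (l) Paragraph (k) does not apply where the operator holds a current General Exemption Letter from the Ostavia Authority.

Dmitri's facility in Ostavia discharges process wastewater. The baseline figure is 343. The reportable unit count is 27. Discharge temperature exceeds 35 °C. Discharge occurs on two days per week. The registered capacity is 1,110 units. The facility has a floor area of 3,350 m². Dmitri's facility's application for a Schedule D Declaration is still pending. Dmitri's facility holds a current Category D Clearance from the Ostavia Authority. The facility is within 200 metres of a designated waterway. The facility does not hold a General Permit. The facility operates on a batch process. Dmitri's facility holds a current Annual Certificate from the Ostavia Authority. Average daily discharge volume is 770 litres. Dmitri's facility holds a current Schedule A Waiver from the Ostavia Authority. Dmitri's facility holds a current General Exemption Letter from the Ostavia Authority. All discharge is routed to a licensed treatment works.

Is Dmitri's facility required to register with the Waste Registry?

All of (a)'s requirements are met (the facility operates on a batch process; the facility's floor area is 3,350 m², under the 3,750 m² limit). But applying paragraph (e): (e) is engaged — discharge temperature exceeds 35 °C. (a) is therefore removed.
All of (b)'s requirements are met (the reportable unit count is 27, meeting the 25 threshold; discharge occurs on no more than two days per week). As to paragraphs (f)–(j): (f) would limit (b) — a current Schedule A Waiver is held — but (g) sets (f) aside: (g) applies — the facility is within 200 m of a designated waterway. (h) would limit (g) — a current Annual Certificate is held — but (i) sets (h) aside: (i) operates against (h): a current Category D Clearance is held. (j), which would lift (i), is not triggered — there is no Schedule D Declaration in force. Exception (b) stands.
Exception (c) does not apply: no General Permit is held.
Exception (d) does not apply: the baseline figure is 343, short of 361.

No — exception (b) applies; Dmitri's facility is not required to register with the Waste Registry.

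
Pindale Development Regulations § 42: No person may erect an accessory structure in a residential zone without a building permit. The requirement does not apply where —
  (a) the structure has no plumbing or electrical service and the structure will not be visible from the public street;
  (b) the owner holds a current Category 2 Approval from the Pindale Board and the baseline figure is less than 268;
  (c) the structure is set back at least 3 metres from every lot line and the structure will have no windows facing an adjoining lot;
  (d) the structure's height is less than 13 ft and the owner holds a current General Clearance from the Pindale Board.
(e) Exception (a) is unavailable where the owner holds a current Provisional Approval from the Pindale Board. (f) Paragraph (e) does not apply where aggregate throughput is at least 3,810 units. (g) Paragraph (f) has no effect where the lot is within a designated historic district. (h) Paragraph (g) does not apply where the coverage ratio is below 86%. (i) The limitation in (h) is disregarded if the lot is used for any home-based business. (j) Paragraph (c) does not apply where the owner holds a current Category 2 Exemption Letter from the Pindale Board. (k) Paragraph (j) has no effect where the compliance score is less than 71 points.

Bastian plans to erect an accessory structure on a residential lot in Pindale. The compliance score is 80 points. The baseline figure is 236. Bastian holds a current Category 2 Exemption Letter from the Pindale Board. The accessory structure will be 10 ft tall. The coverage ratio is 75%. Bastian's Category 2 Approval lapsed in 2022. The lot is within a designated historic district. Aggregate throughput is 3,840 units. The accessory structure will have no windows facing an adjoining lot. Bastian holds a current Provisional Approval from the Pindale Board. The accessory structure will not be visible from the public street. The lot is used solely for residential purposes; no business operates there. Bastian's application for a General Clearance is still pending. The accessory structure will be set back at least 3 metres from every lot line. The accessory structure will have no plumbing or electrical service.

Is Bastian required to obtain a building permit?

All of (a)'s requirements are met (there is no plumbing or electrical service; the structure will not be visible from the street). As to paragraphs (e)–(i): (e) would limit (a) — a current Provisional Approval is held — but (f) sets (e) aside: (f) operates against (e): aggregate throughput is 3,840 units, meeting the 3,810 units threshold. (g) is engaged (the lot is in a historic district), but is displaced by (h): (h) applies — the coverage ratio is 75%, below the 86% limit. (i), which would lift (h), is inapplicable — the lot is solely residential. So (a) applies.
Exception (b) requires that the owner holds a current Category 2 Approval from the Pindale Board; but no current Category 2 Approval is held, so (b) is unavailable.
All of (c)'s requirements are met (the setback is at least 3 m on every side; no windows face an adjoining lot). But: (j) operates against (c): a current Category 2 Exemption Letter is held. (k) is inapplicable (the compliance score is 80 points, not less than 71 points), so (j) stands. So (c) is unavailable.
Exception (d) fails — the General Clearance is not current.

No — exception (a) applies; Bastian does not need a building permit.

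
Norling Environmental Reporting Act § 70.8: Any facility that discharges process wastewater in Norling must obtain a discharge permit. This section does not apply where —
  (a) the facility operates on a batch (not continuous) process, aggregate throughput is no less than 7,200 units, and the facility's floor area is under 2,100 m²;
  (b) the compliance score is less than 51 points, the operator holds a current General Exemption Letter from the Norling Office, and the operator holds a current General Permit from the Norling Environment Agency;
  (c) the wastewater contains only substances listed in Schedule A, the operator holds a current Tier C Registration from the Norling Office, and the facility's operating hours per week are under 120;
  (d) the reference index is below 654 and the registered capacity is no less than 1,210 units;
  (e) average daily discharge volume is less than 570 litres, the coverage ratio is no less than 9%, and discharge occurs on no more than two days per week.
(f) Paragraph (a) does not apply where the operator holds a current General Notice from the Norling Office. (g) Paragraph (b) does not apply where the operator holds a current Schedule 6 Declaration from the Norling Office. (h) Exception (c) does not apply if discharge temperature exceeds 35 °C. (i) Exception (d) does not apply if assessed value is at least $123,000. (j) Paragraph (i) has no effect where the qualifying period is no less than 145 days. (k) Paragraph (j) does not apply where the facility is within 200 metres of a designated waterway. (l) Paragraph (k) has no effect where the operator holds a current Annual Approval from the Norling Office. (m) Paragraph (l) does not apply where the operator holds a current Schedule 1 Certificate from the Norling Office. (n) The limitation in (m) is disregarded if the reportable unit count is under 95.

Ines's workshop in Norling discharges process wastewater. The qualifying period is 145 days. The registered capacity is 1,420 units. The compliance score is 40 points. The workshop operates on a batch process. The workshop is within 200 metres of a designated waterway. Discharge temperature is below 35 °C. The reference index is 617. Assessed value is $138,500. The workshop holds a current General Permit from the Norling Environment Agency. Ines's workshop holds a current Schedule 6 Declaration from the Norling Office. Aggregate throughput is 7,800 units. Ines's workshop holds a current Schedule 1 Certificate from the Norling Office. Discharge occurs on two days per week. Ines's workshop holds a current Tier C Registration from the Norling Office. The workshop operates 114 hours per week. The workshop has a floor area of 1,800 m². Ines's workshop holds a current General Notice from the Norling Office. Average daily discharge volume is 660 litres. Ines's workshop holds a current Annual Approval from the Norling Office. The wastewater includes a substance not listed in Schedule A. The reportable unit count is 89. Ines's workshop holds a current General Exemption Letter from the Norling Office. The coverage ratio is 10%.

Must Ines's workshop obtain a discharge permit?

Exception (a): the facility operates on a batch process; aggregate throughput is 7,800 units, meeting the 7,200 units threshold; the facility's floor area is 1,800 m², under the 2,100 m² limit — every condition holds. But applying paragraph (f): (f) operates against (a): a current General Notice is held. (a) is therefore removed.
Exception (b)'s conditions are all satisfied: the compliance score is 40 points, less than the 51 points limit; a current General Exemption Letter is held; a current General Permit is held. Turning to paragraph (g): (g) is engaged — a current Schedule 6 Declaration is held. (b) is therefore removed.
Exception (c) fails — the wastewater includes a non-Schedule-A substance.
Exception (d) is satisfied on its face — the reference index is 617, below the 654 limit; the registered capacity is 1,420 units, meeting the 1,210 units threshold. As to paragraphs (i)–(n): (i) applies (assessed value is $138,500, meeting the $123,000 threshold), but yields to (j): (j) is engaged — the qualifying period is 145 days, meeting the 145 days threshold. (k) would limit (j) — the workshop is within 200 m of a designated waterway — but (l) sets (k) aside: (l) operates — a current Annual Approval is held. (m) is engaged (a current Schedule 1 Certificate is held), but yields to (n): (n) applies — the reportable unit count is 89, under the 95 limit. Exception (d) stands.
Exception (e) fails — average daily discharge volume is 660 litres, not less than 570 litres.

No — exception (d) applies; Ines's workshop is not required to obtain a discharge permit.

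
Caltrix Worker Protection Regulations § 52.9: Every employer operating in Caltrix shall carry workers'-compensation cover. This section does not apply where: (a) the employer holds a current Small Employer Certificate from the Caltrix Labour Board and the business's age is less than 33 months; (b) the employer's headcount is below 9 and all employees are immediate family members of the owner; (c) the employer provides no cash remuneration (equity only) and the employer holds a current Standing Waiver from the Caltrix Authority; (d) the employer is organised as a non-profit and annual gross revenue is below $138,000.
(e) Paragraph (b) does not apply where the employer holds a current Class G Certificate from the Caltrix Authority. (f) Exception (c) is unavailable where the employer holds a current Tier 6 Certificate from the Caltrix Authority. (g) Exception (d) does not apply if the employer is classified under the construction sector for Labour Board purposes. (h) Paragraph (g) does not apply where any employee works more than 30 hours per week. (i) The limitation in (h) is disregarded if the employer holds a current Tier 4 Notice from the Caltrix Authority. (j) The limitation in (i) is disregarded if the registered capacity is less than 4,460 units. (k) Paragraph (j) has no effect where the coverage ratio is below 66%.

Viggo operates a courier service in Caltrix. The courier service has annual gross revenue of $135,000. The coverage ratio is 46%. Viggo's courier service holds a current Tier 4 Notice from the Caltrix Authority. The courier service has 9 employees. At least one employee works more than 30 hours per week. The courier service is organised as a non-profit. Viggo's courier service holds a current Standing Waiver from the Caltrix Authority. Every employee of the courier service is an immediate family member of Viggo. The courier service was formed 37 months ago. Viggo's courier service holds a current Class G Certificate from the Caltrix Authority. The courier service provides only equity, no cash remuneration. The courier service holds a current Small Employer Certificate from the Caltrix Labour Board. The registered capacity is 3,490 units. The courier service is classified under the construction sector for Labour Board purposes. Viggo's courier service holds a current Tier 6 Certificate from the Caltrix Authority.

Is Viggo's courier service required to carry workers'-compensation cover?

Exception (a) fails — the business's age is 37 months, not less than 33 months.
Exception (b) does not apply: the employer's headcount is 9, not below 9.
Exception (c)'s conditions are all satisfied: remuneration is equity-only; a current Standing Waiver is held. But: (f) applies — a current Tier 6 Certificate is held. So (c) is unavailable.
Exception (d): the employer is a non-profit; annual gross revenue is $135,000, below the $138,000 limit — every condition holds. But: (g) operates against (d): the courier service is classified under the construction sector. (h) applies (at least one employee exceeds 30 hours/week), but yields to (i): (i) operates against (h): a current Tier 4 Notice is held. (j) would limit (i) — the registered capacity is 3,490 units, less than the 4,460 units limit — but (k) sets (j) aside: (k) is triggered — the coverage ratio is 46%, below the 66% limit. So (d) is unavailable.
No exception applies. The general rule governs.

Yes — Viggo's courier service must carry workers'-compensation cover.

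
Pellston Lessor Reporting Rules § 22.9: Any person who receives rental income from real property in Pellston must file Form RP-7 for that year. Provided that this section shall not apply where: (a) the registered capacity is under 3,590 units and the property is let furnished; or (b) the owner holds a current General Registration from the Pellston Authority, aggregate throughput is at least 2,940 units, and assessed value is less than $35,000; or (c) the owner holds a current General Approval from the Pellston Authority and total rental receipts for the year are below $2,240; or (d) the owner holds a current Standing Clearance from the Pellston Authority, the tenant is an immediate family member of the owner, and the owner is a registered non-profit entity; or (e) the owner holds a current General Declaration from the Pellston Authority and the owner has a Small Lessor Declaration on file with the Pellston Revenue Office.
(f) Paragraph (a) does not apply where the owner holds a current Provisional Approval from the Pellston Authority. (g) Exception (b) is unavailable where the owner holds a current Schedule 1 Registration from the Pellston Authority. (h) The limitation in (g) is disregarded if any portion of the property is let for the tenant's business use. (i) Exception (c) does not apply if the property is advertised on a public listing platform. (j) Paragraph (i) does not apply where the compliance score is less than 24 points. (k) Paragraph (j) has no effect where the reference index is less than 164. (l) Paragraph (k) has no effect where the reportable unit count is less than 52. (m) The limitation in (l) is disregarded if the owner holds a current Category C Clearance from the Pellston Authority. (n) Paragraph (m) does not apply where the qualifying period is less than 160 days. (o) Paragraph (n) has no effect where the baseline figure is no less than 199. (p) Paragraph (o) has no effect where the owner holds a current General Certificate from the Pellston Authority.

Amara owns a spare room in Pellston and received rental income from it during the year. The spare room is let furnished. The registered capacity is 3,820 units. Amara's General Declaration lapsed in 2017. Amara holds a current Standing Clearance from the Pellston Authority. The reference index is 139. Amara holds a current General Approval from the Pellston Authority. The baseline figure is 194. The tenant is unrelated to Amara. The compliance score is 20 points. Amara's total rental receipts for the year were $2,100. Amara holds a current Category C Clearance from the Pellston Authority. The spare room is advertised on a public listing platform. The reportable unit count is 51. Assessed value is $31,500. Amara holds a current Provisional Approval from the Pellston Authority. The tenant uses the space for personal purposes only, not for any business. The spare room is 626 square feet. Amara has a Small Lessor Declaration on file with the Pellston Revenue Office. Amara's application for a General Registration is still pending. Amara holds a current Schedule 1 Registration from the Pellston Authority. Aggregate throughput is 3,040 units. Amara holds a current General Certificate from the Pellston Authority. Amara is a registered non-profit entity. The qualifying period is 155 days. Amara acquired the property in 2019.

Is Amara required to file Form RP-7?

No — exception (c) applies; Amara is not required to file Form RP-7.

Exception (a) fails — the registered capacity is 3,820 units, not under 3,590 units.
Exception (b) fails — no current General Registration is held.
Exception (c)'s conditions are all satisfied: a current General Approval is held; total rental receipts for the year are $2,100, below the $2,240 limit. Considering the limiting provisions: (i) applies (the property is publicly advertised), but is itself disapplied by (j): (j) is triggered — the compliance score is 20 points, less than the 24 points limit. (k) is triggered (the reference index is 139, less than the 164 limit), but is displaced by (l): (l) operates — the reportable unit count is 51, less than the 52 limit. (m) would limit (l) — a current Category C Clearance is held — but (n) sets (m) aside: (n) is triggered — the qualifying period is 155 days, less than the 160 days limit. (o), which would lift (n), is not engaged — the baseline figure is 194, short of 199. So (c) applies.
Exception (d) does not apply: the tenant is unrelated to the owner.
Exception (e) fails — the General Declaration is not current.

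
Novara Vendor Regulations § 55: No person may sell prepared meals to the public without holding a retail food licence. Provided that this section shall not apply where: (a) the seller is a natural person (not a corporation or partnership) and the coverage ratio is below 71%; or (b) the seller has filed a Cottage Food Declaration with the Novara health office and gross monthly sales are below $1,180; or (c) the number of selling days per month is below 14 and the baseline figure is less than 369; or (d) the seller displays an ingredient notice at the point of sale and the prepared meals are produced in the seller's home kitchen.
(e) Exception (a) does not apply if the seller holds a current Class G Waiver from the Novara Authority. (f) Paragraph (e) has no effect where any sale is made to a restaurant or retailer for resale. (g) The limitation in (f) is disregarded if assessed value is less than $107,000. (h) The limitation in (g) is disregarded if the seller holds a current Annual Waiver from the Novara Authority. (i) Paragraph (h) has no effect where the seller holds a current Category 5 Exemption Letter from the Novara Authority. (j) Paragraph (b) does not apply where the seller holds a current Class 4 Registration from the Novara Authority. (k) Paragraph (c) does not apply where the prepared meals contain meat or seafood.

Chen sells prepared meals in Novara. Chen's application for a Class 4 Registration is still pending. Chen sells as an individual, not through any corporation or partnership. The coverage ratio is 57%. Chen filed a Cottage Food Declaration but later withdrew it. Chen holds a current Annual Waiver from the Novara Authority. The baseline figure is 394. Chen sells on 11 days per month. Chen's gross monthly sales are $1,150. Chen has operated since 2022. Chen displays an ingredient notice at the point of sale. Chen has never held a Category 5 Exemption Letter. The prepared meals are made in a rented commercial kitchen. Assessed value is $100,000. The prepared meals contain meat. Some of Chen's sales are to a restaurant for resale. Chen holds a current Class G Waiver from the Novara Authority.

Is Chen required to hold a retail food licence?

No — exception (a) applies; Chen is not required to hold a retail food licence.

Exception (a) is satisfied on its face — the seller is a natural person; the coverage ratio is 57%, below the 71% limit. Applying paragraphs (e)–(i): (e) would limit (a) — a current Class G Waiver is held — but (f) sets (e) aside: (f) applies — some sales are to a restaurant for resale. (g) applies (assessed value is $100,000, less than the $107,000 limit), but is displaced by (h): (h) operates against (g): a current Annual Waiver is held. (i), which would lift (h), is not triggered — the Category 5 Exemption Letter is not current. So (a) applies.
Exception (b) fails — the Cottage Food Declaration was withdrawn.
Exception (c) fails — the baseline figure is 394, not less than 369.
Exception (d) fails — the prepared meals are made in a commercial kitchen, not a home kitchen.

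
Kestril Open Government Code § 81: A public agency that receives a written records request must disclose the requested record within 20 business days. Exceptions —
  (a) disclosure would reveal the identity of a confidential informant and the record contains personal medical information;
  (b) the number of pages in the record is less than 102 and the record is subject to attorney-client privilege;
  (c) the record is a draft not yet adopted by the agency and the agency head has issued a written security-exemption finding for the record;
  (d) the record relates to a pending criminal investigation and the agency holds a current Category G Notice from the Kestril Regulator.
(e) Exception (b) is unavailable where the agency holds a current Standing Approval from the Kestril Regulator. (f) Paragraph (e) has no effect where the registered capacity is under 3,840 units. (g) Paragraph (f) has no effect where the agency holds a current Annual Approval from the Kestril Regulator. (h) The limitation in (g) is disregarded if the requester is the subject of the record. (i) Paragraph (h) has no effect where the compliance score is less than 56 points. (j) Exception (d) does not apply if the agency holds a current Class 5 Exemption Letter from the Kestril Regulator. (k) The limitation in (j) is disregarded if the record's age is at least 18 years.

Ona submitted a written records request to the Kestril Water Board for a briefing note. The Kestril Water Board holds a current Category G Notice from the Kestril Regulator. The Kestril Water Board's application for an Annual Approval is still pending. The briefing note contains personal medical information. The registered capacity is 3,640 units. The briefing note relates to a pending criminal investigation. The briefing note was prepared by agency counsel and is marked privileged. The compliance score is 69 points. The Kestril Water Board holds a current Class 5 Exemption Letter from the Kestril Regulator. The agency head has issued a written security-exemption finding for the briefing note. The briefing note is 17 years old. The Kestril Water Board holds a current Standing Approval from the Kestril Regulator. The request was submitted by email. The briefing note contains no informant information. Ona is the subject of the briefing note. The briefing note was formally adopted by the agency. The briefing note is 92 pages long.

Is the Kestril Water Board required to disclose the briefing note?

Exception (a) requires that disclosure would reveal the identity of a confidential informant; but the briefing note contains no informant information, so (a) is unavailable.
Exception (b) is satisfied on its face — the number of pages in the record is 92, less than the 102 limit; the briefing note is privileged. As to paragraphs (e)–(i): (e) would limit (b) — a current Standing Approval is held — but (f) sets (e) aside: (f) is engaged — the registered capacity is 3,640 units, under the 3,840 units limit. (g), which would lift (f), does not operate here — the Annual Approval is not current. So (b) applies.
Exception (c) requires that the record is a draft not yet adopted by the agency; but the briefing note has been formally adopted, so (c) is unavailable.
All of (d)'s requirements are met (the briefing note relates to a pending investigation; a current Category G Notice is held). However, paragraphs (j)–(k) must be considered: (j) is triggered — a current Class 5 Exemption Letter is held. (k) is not triggered (the record's age is 17 years, short of 18 years), so (j) stands. (d) is therefore removed.

No — exception (b) applies; the Kestril Water Board is not required to disclose the briefing note.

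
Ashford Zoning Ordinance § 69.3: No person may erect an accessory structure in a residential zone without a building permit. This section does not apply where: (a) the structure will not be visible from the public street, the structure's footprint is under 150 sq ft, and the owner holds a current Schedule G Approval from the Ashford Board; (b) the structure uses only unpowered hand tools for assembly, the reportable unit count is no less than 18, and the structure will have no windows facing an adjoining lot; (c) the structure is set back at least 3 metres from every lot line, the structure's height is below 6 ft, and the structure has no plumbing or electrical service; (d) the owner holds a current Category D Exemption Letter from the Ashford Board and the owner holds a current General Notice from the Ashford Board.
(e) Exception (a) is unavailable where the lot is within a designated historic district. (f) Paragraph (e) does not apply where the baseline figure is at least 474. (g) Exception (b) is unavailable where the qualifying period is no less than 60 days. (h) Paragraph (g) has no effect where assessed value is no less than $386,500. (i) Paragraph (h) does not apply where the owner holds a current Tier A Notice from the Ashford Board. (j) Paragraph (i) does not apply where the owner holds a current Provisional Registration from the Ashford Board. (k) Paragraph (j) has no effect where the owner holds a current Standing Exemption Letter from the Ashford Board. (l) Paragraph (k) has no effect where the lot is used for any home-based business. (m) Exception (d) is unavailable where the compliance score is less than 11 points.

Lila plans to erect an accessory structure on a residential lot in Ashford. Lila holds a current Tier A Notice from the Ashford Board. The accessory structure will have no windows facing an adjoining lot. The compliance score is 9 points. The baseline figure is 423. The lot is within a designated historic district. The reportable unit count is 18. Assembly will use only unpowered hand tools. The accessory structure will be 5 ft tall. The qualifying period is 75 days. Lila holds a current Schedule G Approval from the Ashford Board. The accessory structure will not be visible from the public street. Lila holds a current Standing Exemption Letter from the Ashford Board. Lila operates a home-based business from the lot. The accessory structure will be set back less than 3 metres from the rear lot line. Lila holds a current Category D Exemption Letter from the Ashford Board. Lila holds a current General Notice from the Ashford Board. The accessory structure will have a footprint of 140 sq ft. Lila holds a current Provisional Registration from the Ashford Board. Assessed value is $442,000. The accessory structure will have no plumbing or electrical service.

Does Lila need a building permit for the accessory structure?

Exception (a) is satisfied on its face — the structure will not be visible from the street; the structure's footprint is 140 sq ft, under the 150 sq ft limit; a current Schedule G Approval is held. However, paragraphs (e)–(f) must be considered: (e) is triggered — the lot is in a historic district. (f), which would lift (e), is not triggered — the baseline figure is 423, short of 474. So (a) is unavailable.
Exception (b) is satisfied on its face — assembly uses only hand tools; the reportable unit count is 18, meeting the 18 threshold; no windows face an adjoining lot. Applying paragraphs (g)–(l): (g) would limit (b) — the qualifying period is 75 days, meeting the 60 days threshold — but (h) sets (g) aside: (h) operates against (g): assessed value is $442,000, meeting the $386,500 threshold. (i) would limit (h) — a current Tier A Notice is held — but (j) sets (i) aside: (j) operates against (i): a current Provisional Registration is held. (k) would limit (j) — a current Standing Exemption Letter is held — but (l) sets (k) aside: (l) is engaged — a home-based business operates on the lot. Exception (b) stands.
Exception (c) fails — the rear setback is under 3 m.
Exception (d): a current Category D Exemption Letter is held; a current General Notice is held — every condition holds. However, paragraph (m) must be considered: (m) operates — the compliance score is 9 points, less than the 11 points limit. Exception (d) does not apply.

No — exception (b) applies; Lila does not need a building permit.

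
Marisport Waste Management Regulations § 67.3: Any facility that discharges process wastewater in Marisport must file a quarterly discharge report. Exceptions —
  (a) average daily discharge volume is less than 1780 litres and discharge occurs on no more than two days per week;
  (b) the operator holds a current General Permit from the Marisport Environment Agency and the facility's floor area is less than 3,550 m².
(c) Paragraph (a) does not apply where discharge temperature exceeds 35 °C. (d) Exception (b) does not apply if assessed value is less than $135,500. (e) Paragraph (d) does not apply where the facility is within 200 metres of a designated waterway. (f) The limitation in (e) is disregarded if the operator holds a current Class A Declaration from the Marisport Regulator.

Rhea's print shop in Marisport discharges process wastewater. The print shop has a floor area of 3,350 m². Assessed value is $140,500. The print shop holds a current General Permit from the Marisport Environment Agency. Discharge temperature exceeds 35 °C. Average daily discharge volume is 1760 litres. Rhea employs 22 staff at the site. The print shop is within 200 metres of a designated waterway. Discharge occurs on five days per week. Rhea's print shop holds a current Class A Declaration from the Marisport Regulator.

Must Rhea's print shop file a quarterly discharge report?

Exception (a) fails — discharge occurs on five days per week.
Exception (b): a current General Permit is held; the facility's floor area is 3,350 m², less than the 3,550 m² limit — every condition holds. Under paragraphs (d)–(f): (d), which would limit (b), does not operate here: assessed value is $140,500, not less than $135,500. So (b) applies.

No — exception (b) applies; Rhea's print shop is not required to file a quarterly discharge report.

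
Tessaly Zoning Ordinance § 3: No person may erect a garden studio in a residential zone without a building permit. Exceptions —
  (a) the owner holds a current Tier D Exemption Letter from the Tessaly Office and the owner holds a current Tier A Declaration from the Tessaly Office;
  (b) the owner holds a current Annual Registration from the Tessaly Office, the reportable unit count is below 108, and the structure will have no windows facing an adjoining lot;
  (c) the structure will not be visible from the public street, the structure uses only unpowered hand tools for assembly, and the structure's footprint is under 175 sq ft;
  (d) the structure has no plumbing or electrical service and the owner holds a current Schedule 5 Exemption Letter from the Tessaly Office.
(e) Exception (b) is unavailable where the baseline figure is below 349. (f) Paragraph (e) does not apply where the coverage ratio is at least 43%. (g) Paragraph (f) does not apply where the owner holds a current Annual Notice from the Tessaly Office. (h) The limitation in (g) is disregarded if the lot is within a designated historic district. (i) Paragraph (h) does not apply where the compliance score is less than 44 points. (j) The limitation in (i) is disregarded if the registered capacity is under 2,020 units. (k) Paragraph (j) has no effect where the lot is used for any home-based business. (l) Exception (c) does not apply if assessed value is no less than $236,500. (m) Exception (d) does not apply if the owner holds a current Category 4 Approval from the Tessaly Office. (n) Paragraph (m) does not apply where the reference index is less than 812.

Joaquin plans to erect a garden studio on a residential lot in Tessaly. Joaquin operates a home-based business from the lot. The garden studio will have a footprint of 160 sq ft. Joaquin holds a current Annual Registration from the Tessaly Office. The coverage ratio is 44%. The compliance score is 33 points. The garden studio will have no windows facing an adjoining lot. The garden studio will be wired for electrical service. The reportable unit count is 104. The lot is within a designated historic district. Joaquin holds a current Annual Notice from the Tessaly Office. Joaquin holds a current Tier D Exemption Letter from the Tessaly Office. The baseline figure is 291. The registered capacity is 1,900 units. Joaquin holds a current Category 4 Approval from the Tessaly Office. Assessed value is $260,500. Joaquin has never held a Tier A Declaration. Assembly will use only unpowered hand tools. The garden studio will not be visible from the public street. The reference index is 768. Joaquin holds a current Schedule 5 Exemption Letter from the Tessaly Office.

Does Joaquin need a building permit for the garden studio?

Yes — Joaquin must obtain a building permit.

Exception (a) does not apply: no current Tier A Declaration is held.
Exception (b) is satisfied on its face — a current Annual Registration is held; the reportable unit count is 104, below the 108 limit; no windows face an adjoining lot. However, paragraphs (e)–(k) must be considered: (e) is triggered — the baseline figure is 291, below the 349 limit. (f) operates (the coverage ratio is 44%, meeting the 43% threshold), but is displaced by (g): (g) operates against (f): a current Annual Notice is held. (h) applies (the lot is in a historic district), but is overridden by (i): (i) applies — the compliance score is 33 points, less than the 44 points limit. (j) would limit (i) — the registered capacity is 1,900 units, under the 2,020 units limit — but (k) sets (j) aside: (k) is triggered — a home-based business operates on the lot. So (b) is unavailable.
Exception (c): the structure will not be visible from the street; assembly uses only hand tools; the structure's footprint is 160 sq ft, under the 175 sq ft limit — every condition holds. However, paragraph (l) must be considered: (l) operates — assessed value is $260,500, meeting the $236,500 threshold. Exception (c) does not apply.
Exception (d) fails — electrical service is planned.
No exception displaces § 3.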